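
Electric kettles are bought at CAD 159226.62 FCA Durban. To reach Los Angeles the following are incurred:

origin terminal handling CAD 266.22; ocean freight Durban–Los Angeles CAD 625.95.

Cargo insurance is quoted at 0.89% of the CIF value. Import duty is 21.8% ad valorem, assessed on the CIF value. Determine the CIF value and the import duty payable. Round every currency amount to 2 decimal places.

Let C be the CIF value. C = FCA price + pre-shipment costs + freight + 0.89% × C
C − 0.89% × C = 159226.62 + 266.22 + 625.95
0.9911 × C = 160118.79
C = 160118.79 / 0.9911 = 161556.64
Insurance premium = 0.89% × 161556.64 = 1437.85
Import duty = 161556.64 × 21.8% = 35219.35

CIF value: CAD 161556.64; import duty: CAD 35219.35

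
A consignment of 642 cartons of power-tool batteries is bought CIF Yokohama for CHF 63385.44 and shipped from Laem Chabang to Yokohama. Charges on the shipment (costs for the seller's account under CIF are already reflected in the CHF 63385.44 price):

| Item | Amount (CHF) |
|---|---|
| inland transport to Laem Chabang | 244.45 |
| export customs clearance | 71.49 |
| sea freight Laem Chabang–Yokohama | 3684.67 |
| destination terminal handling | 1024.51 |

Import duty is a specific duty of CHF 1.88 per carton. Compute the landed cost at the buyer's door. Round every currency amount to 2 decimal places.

CIF: the seller pays costs through ocean freight and marine insurance to the destination port.
Already in the invoice (seller's account under CIF): inland to port, export clearance, freight — exclude.
The CIF price already equals the CIF value: 63385.44
Import duty = 642 × 1.88 = 1206.96
Buyer bears: destination terminal 1024.51 + duty 1206.96 = 2231.47
Landed cost = invoice 63385.44 + 2231.47 = 65616.91

Total landed cost: CHF 65616.91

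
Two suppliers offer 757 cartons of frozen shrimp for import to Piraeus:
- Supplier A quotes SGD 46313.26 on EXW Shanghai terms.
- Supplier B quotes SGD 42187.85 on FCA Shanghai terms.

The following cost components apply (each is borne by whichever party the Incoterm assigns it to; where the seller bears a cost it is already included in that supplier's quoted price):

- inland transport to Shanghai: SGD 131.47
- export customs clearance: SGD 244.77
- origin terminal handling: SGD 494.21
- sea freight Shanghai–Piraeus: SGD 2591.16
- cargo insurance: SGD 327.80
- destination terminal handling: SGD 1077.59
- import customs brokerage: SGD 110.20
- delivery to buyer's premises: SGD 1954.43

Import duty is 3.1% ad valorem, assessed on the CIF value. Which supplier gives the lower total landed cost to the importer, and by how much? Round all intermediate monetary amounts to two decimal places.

Supplier B is cheaper by SGD 4641.20

Supplier A (EXW):
CIF value = EXW price + inland to port + export clearance + origin terminal + freight + insurance = 46313.26 + 131.47 + 244.77 + 494.21 + 2591.16 + 327.80 = 50102.67
Import duty = 50102.67 × 3.1% = 1553.18
Buyer bears (A): 131.47 + 244.77 + 494.21 + 2591.16 + 327.80 + 1077.59 + 110.20 + 1954.43 = 6931.63
Landed cost (A) = invoice 46313.26 + 6931.63 + duty 1553.18 = 54798.07
Supplier B (FCA):
CIF value = FCA price + origin terminal + freight + insurance = 42187.85 + 494.21 + 2591.16 + 327.80 = 45601.02
Import duty = 45601.02 × 3.1% = 1413.63
Buyer bears (B): 494.21 + 2591.16 + 327.80 + 1077.59 + 110.20 + 1954.43 = 6555.39
Landed cost (B) = invoice 42187.85 + 6555.39 + duty 1413.63 = 50156.87
Difference = |54798.07 − 50156.87| = 4641.20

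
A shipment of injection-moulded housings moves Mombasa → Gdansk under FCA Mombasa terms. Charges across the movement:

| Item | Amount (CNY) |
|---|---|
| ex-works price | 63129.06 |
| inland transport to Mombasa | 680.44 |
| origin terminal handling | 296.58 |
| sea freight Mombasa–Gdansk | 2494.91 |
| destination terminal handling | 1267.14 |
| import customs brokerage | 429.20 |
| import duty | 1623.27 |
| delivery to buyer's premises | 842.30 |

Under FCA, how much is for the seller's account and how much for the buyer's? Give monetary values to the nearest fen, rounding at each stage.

Seller: CNY 63809.50; buyer: CNY 6953.40

FCA: the seller delivers export-cleared goods to the carrier; the buyer bears costs from that point.
Seller's account: goods 63129.06 + inland to port 680.44 = 63809.50
Buyer's account: origin terminal 296.58 + freight 2494.91 + destination terminal 1267.14 + brokerage 429.20 + duty 1623.27 + delivery 842.30 = 6953.40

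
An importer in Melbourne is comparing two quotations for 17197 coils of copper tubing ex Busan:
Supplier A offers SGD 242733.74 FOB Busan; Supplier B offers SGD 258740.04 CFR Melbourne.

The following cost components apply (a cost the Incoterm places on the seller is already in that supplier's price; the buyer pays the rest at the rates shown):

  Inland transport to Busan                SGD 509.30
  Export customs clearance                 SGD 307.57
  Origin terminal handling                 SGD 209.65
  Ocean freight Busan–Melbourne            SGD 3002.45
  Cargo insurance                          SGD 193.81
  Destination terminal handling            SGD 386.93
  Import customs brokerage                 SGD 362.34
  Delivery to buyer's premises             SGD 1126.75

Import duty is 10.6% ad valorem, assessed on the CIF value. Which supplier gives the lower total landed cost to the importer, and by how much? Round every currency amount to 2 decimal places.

Supplier A (FOB):
CIF value = FOB price + freight + insurance = 242733.74 + 3002.45 + 193.81 = 245930.00
Import duty = 245930.00 × 10.6% = 26068.58
Buyer bears (A): 3002.45 + 193.81 + 386.93 + 362.34 + 1126.75 = 5072.28
Landed cost (A) = invoice 242733.74 + 5072.28 + duty 26068.58 = 273874.60
Supplier B (CFR):
CIF value = CFR price + insurance = 258740.04 + 193.81 = 258933.85
Import duty = 258933.85 × 10.6% = 27446.99
Buyer bears (B): 193.81 + 386.93 + 362.34 + 1126.75 = 2069.83
Landed cost (B) = invoice 258740.04 + 2069.83 + duty 27446.99 = 288256.86
Difference = |273874.60 − 288256.86| = 14382.26

Supplier A is cheaper by SGD 14382.26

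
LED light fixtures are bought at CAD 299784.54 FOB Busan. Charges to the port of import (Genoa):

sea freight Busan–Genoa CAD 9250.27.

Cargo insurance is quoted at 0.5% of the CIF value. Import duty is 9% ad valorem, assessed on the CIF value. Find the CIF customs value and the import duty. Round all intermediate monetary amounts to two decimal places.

CIF value: CAD 310587.75; import duty: CAD 27952.90

Let C be the CIF value. C = FOB price + freight + 0.5% × C
C − 0.5% × C = 299784.54 + 9250.27
0.995 × C = 309034.81
C = 309034.81 / 0.995 = 310587.75
Insurance premium = 0.5% × 310587.75 = 1552.94
Import duty = 310587.75 × 9% = 27952.90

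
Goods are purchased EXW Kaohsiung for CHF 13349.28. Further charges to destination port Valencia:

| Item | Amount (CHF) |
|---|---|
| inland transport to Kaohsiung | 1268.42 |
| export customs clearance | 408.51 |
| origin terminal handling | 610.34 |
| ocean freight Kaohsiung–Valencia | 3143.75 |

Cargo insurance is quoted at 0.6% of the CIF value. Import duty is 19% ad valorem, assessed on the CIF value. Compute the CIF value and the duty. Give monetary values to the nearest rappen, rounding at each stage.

CIF value: CHF 18893.66; import duty: CHF 3589.80

Let C be the CIF value. C = EXW price + pre-shipment costs + freight + 0.6% × C
C − 0.6% × C = 13349.28 + 1268.42 + 408.51 + 610.34 + 3143.75
0.994 × C = 18780.30
C = 18780.30 / 0.994 = 18893.66
Insurance premium = 0.6% × 18893.66 = 113.36
Import duty = 18893.66 × 19% = 3589.80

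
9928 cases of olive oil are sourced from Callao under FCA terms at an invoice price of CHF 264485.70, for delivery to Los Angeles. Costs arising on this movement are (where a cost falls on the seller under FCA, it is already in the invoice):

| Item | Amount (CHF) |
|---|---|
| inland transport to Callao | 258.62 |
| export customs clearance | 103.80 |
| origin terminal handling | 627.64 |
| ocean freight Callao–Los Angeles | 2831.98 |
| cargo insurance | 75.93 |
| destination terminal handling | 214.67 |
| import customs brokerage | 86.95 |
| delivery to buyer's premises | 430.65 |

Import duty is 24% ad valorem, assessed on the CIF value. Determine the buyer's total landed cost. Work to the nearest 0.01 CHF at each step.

FCA: the seller delivers export-cleared goods to the carrier; the buyer bears costs from that point.
Already in the invoice (seller's account under FCA): inland to port, export clearance — exclude.
CIF value = FCA price + origin terminal + freight + insurance = 264485.70 + 627.64 + 2831.98 + 75.93 = 268021.25
Import duty = 268021.25 × 24% = 64325.10
Buyer bears: origin terminal 627.64 + freight 2831.98 + insurance 75.93 + destination terminal 214.67 + brokerage 86.95 + delivery 430.65 + duty 64325.10 = 68592.92
Landed cost = invoice 264485.70 + 68592.92 = 333078.62

Total landed cost: CHF 333078.62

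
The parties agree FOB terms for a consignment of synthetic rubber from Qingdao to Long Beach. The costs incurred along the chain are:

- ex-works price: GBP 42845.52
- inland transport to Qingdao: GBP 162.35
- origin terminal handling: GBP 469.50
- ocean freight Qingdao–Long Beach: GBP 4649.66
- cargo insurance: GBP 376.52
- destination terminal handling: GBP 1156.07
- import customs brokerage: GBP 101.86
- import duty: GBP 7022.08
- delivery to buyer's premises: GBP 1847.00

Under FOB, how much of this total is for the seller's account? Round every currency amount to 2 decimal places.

FOB: the seller bears costs until goods are on board at the origin port; the buyer bears freight, insurance and all costs thereafter.
Seller's account: goods 42845.52 + inland to port 162.35 + origin terminal 469.50 = 43477.37
Buyer's account: freight 4649.66 + insurance 376.52 + destination terminal 1156.07 + brokerage 101.86 + duty 7022.08 + delivery 1847.00 = 15153.19

Seller's account: GBP 43477.37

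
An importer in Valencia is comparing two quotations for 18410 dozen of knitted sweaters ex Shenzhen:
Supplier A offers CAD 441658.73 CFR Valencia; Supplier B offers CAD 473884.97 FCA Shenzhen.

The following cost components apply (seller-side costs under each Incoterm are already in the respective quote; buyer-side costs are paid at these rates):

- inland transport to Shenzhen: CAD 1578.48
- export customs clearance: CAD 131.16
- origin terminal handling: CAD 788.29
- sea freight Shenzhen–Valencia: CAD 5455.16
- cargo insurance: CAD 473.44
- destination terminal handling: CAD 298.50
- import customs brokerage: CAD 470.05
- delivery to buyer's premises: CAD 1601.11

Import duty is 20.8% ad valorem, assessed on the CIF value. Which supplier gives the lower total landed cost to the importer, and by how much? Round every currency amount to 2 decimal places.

Supplier A is cheaper by CAD 46471.39

Supplier A (CFR):
CIF value = CFR price + insurance = 441658.73 + 473.44 = 442132.17
Import duty = 442132.17 × 20.8% = 91963.49
Buyer bears (A): 473.44 + 298.50 + 470.05 + 1601.11 = 2843.10
Landed cost (A) = invoice 441658.73 + 2843.10 + duty 91963.49 = 536465.32
Supplier B (FCA):
CIF value = FCA price + origin terminal + freight + insurance = 473884.97 + 788.29 + 5455.16 + 473.44 = 480601.86
Import duty = 480601.86 × 20.8% = 99965.19
Buyer bears (B): 788.29 + 5455.16 + 473.44 + 298.50 + 470.05 + 1601.11 = 9086.55
Landed cost (B) = invoice 473884.97 + 9086.55 + duty 99965.19 = 582936.71
Difference = |536465.32 − 582936.71| = 46471.39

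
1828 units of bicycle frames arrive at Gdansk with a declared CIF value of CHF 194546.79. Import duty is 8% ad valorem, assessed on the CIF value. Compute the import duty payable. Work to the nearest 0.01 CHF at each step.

Import duty: CHF 15563.74

Import duty = 194546.79 × 8% = 15563.74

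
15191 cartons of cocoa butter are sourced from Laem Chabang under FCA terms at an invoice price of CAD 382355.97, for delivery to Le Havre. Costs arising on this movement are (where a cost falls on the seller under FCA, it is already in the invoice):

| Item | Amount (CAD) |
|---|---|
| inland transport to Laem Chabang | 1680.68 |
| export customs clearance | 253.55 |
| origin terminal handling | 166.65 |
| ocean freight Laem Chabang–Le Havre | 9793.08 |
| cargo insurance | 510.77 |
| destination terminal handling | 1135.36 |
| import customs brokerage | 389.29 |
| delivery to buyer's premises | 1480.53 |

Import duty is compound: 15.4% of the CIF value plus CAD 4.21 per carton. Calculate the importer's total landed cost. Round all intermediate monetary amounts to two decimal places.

Total landed cost: CAD 520281.04

FCA: the seller delivers export-cleared goods to the carrier; the buyer bears costs from that point.
Already in the invoice (seller's account under FCA): inland to port, export clearance — exclude.
CIF value = FCA price + origin terminal + freight + insurance = 382355.97 + 166.65 + 9793.08 + 510.77 = 392826.47
Ad valorem component: 392826.47 × 15.4% = 60495.28
Specific component: 15191 × 4.21 = 63954.11
Import duty = 60495.28 + 63954.11 = 124449.39
Buyer bears: origin terminal 166.65 + freight 9793.08 + insurance 510.77 + destination terminal 1135.36 + brokerage 389.29 + delivery 1480.53 + duty 124449.39 = 137925.07
Landed cost = invoice 382355.97 + 137925.07 = 520281.04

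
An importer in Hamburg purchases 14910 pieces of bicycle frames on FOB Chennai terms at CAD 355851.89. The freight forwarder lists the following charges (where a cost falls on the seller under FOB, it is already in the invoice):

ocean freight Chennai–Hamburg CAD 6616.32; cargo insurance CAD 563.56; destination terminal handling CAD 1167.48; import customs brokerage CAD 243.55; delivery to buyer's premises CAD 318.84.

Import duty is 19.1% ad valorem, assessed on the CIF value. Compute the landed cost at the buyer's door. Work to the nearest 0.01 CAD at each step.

Total landed cost: CAD 434100.71

FOB: the seller bears costs until goods are on board at the origin port; the buyer bears freight, insurance and all costs thereafter.
CIF value = FOB price + freight + insurance = 355851.89 + 6616.32 + 563.56 = 363031.77
Import duty = 363031.77 × 19.1% = 69339.07
Buyer bears: freight 6616.32 + insurance 563.56 + destination terminal 1167.48 + brokerage 243.55 + delivery 318.84 + duty 69339.07 = 78248.82
Landed cost = invoice 355851.89 + 78248.82 = 434100.71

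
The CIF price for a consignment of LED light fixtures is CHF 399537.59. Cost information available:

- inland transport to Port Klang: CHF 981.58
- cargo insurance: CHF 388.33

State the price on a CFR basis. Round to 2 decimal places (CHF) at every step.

CFR price: CHF 399149.26

Not relevant to the conversion: inland to port — on the seller under both CIF and CFR; already in the CIF price and stays in the CFR price.
From CIF to CFR, the seller no longer bears: insurance.
CFR price = 399537.59 − 388.33 = 399149.26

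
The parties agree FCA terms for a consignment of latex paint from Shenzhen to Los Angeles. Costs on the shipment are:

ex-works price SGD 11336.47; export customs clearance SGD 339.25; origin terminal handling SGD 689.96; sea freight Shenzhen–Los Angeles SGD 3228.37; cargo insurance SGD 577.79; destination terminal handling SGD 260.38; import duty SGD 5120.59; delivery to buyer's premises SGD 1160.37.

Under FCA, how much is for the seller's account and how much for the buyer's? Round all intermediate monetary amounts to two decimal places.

Seller: SGD 11675.72; buyer: SGD 11037.46

FCA: the seller delivers export-cleared goods to the carrier; the buyer bears costs from that point.
Seller's account: goods 11336.47 + export clearance 339.25 = 11675.72
Buyer's account: origin terminal 689.96 + freight 3228.37 + insurance 577.79 + destination terminal 260.38 + duty 5120.59 + delivery 1160.37 = 11037.46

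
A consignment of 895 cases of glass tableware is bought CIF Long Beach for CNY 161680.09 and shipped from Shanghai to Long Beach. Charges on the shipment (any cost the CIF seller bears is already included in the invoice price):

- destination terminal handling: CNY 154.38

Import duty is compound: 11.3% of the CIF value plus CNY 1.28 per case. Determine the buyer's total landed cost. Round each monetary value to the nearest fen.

CIF: the seller pays costs through ocean freight and marine insurance to the destination port.
The CIF price already equals the CIF value: 161680.09
Ad valorem component: 161680.09 × 11.3% = 18269.85
Specific component: 895 × 1.28 = 1145.60
Import duty = 18269.85 + 1145.60 = 19415.45
Buyer bears: destination terminal 154.38 + duty 19415.45 = 19569.83
Landed cost = invoice 161680.09 + 19569.83 = 181249.92

Total landed cost: CNY 181249.92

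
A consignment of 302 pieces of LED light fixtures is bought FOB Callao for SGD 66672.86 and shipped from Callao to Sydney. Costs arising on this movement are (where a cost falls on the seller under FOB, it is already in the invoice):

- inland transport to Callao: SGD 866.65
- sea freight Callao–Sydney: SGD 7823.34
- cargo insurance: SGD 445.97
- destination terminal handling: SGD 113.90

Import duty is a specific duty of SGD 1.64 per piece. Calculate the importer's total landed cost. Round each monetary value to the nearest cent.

FOB: the seller bears costs until goods are on board at the origin port; the buyer bears freight, insurance and all costs thereafter.
Already in the invoice (seller's account under FOB): inland to port — exclude.
CIF value = FOB price + freight + insurance = 66672.86 + 7823.34 + 445.97 = 74942.17
Import duty = 302 × 1.64 = 495.28
Buyer bears: freight 7823.34 + insurance 445.97 + destination terminal 113.90 + duty 495.28 = 8878.49
Landed cost = invoice 66672.86 + 8878.49 = 75551.35

Total landed cost: SGD 75551.35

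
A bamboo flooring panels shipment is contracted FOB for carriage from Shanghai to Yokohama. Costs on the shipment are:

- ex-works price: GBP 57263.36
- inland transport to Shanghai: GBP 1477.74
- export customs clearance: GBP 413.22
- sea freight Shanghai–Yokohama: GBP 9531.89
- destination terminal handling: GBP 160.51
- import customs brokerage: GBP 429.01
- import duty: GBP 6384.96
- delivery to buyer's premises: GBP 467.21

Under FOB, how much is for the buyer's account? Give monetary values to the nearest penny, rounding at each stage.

Buyer's account: GBP 16973.58

FOB: the seller bears costs until goods are on board at the origin port; the buyer bears freight, insurance and all costs thereafter.
Seller's account: goods 57263.36 + inland to port 1477.74 + export clearance 413.22 = 59154.32
Buyer's account: freight 9531.89 + destination terminal 160.51 + brokerage 429.01 + duty 6384.96 + delivery 467.21 = 16973.58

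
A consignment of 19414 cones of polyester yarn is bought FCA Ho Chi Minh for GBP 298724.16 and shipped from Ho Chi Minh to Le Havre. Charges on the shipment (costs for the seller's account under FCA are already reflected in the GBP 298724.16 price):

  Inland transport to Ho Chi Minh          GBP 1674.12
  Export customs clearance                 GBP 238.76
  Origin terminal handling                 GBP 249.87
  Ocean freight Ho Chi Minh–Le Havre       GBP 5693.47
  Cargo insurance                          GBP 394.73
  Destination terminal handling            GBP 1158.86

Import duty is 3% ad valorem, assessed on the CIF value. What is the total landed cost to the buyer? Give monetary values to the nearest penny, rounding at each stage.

Total landed cost: GBP 315372.96

FCA: the seller delivers export-cleared goods to the carrier; the buyer bears costs from that point.
Already in the invoice (seller's account under FCA): inland to port, export clearance — exclude.
CIF value = FCA price + origin terminal + freight + insurance = 298724.16 + 249.87 + 5693.47 + 394.73 = 305062.23
Import duty = 305062.23 × 3% = 9151.87
Buyer bears: origin terminal 249.87 + freight 5693.47 + insurance 394.73 + destination terminal 1158.86 + duty 9151.87 = 16648.80
Landed cost = invoice 298724.16 + 16648.80 = 315372.96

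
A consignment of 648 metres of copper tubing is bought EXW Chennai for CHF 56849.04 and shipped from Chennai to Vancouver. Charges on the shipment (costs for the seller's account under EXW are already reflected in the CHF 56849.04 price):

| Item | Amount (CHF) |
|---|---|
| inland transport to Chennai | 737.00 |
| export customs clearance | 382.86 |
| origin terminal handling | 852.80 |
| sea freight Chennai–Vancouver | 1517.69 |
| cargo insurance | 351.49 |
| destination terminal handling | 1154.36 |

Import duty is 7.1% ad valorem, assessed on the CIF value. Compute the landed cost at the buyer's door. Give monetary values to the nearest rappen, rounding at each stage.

Total landed cost: CHF 66154.29

EXW: the seller makes goods available at their premises; the buyer bears all onward costs.
CIF value = EXW price + inland to port + export clearance + origin terminal + freight + insurance = 56849.04 + 737.00 + 382.86 + 852.80 + 1517.69 + 351.49 = 60690.88
Import duty = 60690.88 × 7.1% = 4309.05
Buyer bears: inland to port 737.00 + export clearance 382.86 + origin terminal 852.80 + freight 1517.69 + insurance 351.49 + destination terminal 1154.36 + duty 4309.05 = 9305.25
Landed cost = invoice 56849.04 + 9305.25 = 66154.29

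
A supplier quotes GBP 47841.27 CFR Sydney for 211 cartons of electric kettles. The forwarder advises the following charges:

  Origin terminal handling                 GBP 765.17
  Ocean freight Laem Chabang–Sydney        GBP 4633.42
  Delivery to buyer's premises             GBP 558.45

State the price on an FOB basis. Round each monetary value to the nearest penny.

Not relevant to the conversion: origin terminal — on the seller under both CFR and FOB; already in the CFR price and stays in the FOB price. delivery — on the buyer under both terms; not part of either seller's price.
From CFR to FOB, the seller no longer bears: freight.
FOB price = 47841.27 − 4633.42 = 43207.85

FOB price: GBP 43207.85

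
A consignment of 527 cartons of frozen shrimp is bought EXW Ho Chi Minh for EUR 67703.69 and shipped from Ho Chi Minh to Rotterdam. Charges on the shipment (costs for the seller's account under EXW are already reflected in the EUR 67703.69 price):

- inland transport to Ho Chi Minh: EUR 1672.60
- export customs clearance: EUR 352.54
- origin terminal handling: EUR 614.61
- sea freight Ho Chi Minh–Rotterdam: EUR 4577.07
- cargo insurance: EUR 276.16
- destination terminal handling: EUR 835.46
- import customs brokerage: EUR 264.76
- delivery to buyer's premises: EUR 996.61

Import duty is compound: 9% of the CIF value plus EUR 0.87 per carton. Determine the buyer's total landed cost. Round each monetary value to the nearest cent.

Total landed cost: EUR 84519.69

EXW: the seller makes goods available at their premises; the buyer bears all onward costs.
CIF value = EXW price + inland to port + export clearance + origin terminal + freight + insurance = 67703.69 + 1672.60 + 352.54 + 614.61 + 4577.07 + 276.16 = 75196.67
Ad valorem component: 75196.67 × 9% = 6767.70
Specific component: 527 × 0.87 = 458.49
Import duty = 6767.70 + 458.49 = 7226.19
Buyer bears: inland to port 1672.60 + export clearance 352.54 + origin terminal 614.61 + freight 4577.07 + insurance 276.16 + destination terminal 835.46 + brokerage 264.76 + delivery 996.61 + duty 7226.19 = 16816.00
Landed cost = invoice 67703.69 + 16816.00 = 84519.69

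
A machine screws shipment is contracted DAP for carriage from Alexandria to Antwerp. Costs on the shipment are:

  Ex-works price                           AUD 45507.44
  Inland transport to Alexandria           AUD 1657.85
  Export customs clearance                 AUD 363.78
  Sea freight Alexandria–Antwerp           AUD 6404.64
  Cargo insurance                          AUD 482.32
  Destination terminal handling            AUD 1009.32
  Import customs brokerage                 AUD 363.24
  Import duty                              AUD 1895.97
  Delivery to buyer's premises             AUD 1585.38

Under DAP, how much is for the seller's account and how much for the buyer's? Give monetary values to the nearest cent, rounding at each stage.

DAP: the seller bears all costs to the named destination except import duty and clearance.
Seller's account: goods 45507.44 + inland to port 1657.85 + export clearance 363.78 + freight 6404.64 + insurance 482.32 + destination terminal 1009.32 + delivery 1585.38 = 57010.73
Buyer's account: brokerage 363.24 + duty 1895.97 = 2259.21

Seller: AUD 57010.73; buyer: AUD 2259.21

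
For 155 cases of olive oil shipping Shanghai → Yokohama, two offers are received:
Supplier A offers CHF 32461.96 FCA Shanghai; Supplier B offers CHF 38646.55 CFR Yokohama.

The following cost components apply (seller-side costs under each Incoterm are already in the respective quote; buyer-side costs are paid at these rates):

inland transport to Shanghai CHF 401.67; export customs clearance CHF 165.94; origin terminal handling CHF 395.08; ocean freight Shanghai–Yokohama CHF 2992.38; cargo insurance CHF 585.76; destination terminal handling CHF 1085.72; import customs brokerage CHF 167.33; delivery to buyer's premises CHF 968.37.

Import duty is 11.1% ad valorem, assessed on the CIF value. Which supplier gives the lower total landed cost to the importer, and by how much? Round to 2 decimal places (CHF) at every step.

Supplier A is cheaper by CHF 3107.62

Supplier A (FCA):
CIF value = FCA price + origin terminal + freight + insurance = 32461.96 + 395.08 + 2992.38 + 585.76 = 36435.18
Import duty = 36435.18 × 11.1% = 4044.30
Buyer bears (A): 395.08 + 2992.38 + 585.76 + 1085.72 + 167.33 + 968.37 = 6194.64
Landed cost (A) = invoice 32461.96 + 6194.64 + duty 4044.30 = 42700.90
Supplier B (CFR):
CIF value = CFR price + insurance = 38646.55 + 585.76 = 39232.31
Import duty = 39232.31 × 11.1% = 4354.79
Buyer bears (B): 585.76 + 1085.72 + 167.33 + 968.37 = 2807.18
Landed cost (B) = invoice 38646.55 + 2807.18 + duty 4354.79 = 45808.52
Difference = |42700.90 − 45808.52| = 3107.62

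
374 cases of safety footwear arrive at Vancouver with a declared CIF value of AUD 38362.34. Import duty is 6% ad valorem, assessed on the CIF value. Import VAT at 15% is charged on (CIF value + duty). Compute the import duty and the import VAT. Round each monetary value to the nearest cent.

Import duty: AUD 2301.74; import VAT: AUD 6099.61

Import duty = 38362.34 × 6% = 2301.74
VAT base = CIF + duty = 38362.34 + 2301.74 = 40664.08
Import VAT = 40664.08 × 15% = 6099.61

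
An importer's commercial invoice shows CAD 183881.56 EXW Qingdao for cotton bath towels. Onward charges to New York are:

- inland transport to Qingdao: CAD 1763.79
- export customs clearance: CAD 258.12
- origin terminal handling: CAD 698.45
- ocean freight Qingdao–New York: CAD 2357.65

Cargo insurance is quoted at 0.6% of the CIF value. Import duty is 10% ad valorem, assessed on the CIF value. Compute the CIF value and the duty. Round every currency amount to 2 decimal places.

CIF value: CAD 190100.17; import duty: CAD 19010.02

Let C be the CIF value. C = EXW price + pre-shipment costs + freight + 0.6% × C
C − 0.6% × C = 183881.56 + 1763.79 + 258.12 + 698.45 + 2357.65
0.994 × C = 188959.57
C = 188959.57 / 0.994 = 190100.17
Insurance premium = 0.6% × 190100.17 = 1140.60
Import duty = 190100.17 × 10% = 19010.02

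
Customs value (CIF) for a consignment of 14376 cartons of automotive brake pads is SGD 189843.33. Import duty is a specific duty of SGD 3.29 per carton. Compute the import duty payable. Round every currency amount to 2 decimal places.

Import duty = 14376 × 3.29 = 47297.04

Import duty: SGD 47297.04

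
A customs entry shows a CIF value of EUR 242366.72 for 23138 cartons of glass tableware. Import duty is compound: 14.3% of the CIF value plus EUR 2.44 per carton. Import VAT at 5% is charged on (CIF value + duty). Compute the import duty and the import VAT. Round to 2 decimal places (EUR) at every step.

Import duty: EUR 91115.16; import VAT: EUR 16674.09

Ad valorem component: 242366.72 × 14.3% = 34658.44
Specific component: 23138 × 2.44 = 56456.72
Import duty = 34658.44 + 56456.72 = 91115.16
VAT base = CIF + duty = 242366.72 + 91115.16 = 333481.88
Import VAT = 333481.88 × 5% = 16674.09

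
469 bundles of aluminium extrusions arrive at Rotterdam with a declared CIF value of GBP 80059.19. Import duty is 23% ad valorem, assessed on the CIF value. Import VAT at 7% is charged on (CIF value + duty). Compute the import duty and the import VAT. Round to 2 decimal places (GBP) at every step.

Import duty: GBP 18413.61; import VAT: GBP 6893.10

Import duty = 80059.19 × 23% = 18413.61
VAT base = CIF + duty = 80059.19 + 18413.61 = 98472.80
Import VAT = 98472.80 × 7% = 6893.10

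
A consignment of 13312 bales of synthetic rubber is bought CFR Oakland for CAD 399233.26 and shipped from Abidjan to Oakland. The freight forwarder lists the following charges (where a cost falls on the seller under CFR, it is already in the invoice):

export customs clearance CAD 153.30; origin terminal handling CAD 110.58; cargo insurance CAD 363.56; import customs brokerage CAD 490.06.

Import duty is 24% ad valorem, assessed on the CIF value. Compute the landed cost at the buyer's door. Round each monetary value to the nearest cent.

Total landed cost: CAD 495990.12

CFR: the seller pays costs through ocean freight to the destination port, but not insurance.
Already in the invoice (seller's account under CFR): export clearance, origin terminal — exclude.
CIF value = CFR price + insurance = 399233.26 + 363.56 = 399596.82
Import duty = 399596.82 × 24% = 95903.24
Buyer bears: insurance 363.56 + brokerage 490.06 + duty 95903.24 = 96756.86
Landed cost = invoice 399233.26 + 96756.86 = 495990.12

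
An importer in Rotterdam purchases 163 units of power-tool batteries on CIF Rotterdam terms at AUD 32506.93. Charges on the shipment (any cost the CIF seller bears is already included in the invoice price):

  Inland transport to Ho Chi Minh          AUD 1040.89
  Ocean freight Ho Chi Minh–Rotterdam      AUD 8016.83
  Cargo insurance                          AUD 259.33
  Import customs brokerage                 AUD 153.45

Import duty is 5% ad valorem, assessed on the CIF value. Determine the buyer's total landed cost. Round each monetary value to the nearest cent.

CIF: the seller pays costs through ocean freight and marine insurance to the destination port.
Already in the invoice (seller's account under CIF): inland to port, freight, insurance — exclude.
The CIF price already equals the CIF value: 32506.93
Import duty = 32506.93 × 5% = 1625.35
Buyer bears: brokerage 153.45 + duty 1625.35 = 1778.80
Landed cost = invoice 32506.93 + 1778.80 = 34285.73

Total landed cost: AUD 34285.73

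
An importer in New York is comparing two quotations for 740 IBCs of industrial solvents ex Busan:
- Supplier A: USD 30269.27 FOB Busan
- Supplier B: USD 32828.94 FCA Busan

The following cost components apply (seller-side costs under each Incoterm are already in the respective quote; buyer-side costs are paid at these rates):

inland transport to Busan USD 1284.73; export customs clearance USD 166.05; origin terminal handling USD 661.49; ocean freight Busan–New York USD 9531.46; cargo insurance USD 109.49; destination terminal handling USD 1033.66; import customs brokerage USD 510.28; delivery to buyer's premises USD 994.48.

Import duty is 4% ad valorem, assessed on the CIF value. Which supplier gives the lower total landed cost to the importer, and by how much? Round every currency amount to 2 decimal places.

Supplier A (FOB):
CIF value = FOB price + freight + insurance = 30269.27 + 9531.46 + 109.49 = 39910.22
Import duty = 39910.22 × 4% = 1596.41
Buyer bears (A): 9531.46 + 109.49 + 1033.66 + 510.28 + 994.48 = 12179.37
Landed cost (A) = invoice 30269.27 + 12179.37 + duty 1596.41 = 44045.05
Supplier B (FCA):
CIF value = FCA price + origin terminal + freight + insurance = 32828.94 + 661.49 + 9531.46 + 109.49 = 43131.38
Import duty = 43131.38 × 4% = 1725.26
Buyer bears (B): 661.49 + 9531.46 + 109.49 + 1033.66 + 510.28 + 994.48 = 12840.86
Landed cost (B) = invoice 32828.94 + 12840.86 + duty 1725.26 = 47395.06
Difference = |44045.05 − 47395.06| = 3350.01

Supplier A is cheaper by USD 3350.01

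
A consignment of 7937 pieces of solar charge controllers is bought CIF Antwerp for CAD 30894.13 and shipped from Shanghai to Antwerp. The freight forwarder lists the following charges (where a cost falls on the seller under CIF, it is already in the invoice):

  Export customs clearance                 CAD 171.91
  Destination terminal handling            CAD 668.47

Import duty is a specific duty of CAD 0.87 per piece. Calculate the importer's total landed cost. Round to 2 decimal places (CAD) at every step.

Total landed cost: CAD 38467.79

CIF: the seller pays costs through ocean freight and marine insurance to the destination port.
Already in the invoice (seller's account under CIF): export clearance — exclude.
The CIF price already equals the CIF value: 30894.13
Import duty = 7937 × 0.87 = 6905.19
Buyer bears: destination terminal 668.47 + duty 6905.19 = 7573.66
Landed cost = invoice 30894.13 + 7573.66 = 38467.79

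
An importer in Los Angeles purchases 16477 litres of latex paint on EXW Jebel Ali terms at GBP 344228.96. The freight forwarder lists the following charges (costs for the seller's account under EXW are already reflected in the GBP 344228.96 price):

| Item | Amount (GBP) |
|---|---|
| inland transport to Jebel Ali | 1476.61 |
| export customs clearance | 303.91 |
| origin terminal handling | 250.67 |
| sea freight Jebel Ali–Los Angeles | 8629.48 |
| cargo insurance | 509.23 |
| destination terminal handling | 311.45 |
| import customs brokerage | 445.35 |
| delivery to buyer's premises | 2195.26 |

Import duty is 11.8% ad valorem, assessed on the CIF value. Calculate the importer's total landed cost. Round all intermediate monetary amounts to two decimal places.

EXW: the seller makes goods available at their premises; the buyer bears all onward costs.
CIF value = EXW price + inland to port + export clearance + origin terminal + freight + insurance = 344228.96 + 1476.61 + 303.91 + 250.67 + 8629.48 + 509.23 = 355398.86
Import duty = 355398.86 × 11.8% = 41937.07
Buyer bears: inland to port 1476.61 + export clearance 303.91 + origin terminal 250.67 + freight 8629.48 + insurance 509.23 + destination terminal 311.45 + brokerage 445.35 + delivery 2195.26 + duty 41937.07 = 56059.03
Landed cost = invoice 344228.96 + 56059.03 = 400287.99

Total landed cost: GBP 400287.99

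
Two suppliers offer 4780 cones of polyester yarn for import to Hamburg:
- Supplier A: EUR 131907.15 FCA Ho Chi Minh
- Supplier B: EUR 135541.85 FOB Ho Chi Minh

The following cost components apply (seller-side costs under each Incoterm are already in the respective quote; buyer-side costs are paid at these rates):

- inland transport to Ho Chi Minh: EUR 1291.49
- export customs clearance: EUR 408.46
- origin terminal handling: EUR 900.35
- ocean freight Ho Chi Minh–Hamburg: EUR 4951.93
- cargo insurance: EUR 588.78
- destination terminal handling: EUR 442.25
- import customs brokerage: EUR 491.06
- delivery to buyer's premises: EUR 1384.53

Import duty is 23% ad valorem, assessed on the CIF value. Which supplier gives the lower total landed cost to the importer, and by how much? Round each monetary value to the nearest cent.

Supplier A (FCA):
CIF value = FCA price + origin terminal + freight + insurance = 131907.15 + 900.35 + 4951.93 + 588.78 = 138348.21
Import duty = 138348.21 × 23% = 31820.09
Buyer bears (A): 900.35 + 4951.93 + 588.78 + 442.25 + 491.06 + 1384.53 = 8758.90
Landed cost (A) = invoice 131907.15 + 8758.90 + duty 31820.09 = 172486.14
Supplier B (FOB):
CIF value = FOB price + freight + insurance = 135541.85 + 4951.93 + 588.78 = 141082.56
Import duty = 141082.56 × 23% = 32448.99
Buyer bears (B): 4951.93 + 588.78 + 442.25 + 491.06 + 1384.53 = 7858.55
Landed cost (B) = invoice 135541.85 + 7858.55 + duty 32448.99 = 175849.39
Difference = |172486.14 − 175849.39| = 3363.25

Supplier A is cheaper by EUR 3363.25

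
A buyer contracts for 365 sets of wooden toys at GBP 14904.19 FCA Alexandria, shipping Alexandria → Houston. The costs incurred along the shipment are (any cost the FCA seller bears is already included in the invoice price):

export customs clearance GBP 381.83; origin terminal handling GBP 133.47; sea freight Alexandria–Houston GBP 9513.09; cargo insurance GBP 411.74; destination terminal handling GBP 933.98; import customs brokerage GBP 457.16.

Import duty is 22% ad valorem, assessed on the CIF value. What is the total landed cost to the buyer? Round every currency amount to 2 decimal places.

Total landed cost: GBP 31845.38

FCA: the seller delivers export-cleared goods to the carrier; the buyer bears costs from that point.
Already in the invoice (seller's account under FCA): export clearance — exclude.
CIF value = FCA price + origin terminal + freight + insurance = 14904.19 + 133.47 + 9513.09 + 411.74 = 24962.49
Import duty = 24962.49 × 22% = 5491.75
Buyer bears: origin terminal 133.47 + freight 9513.09 + insurance 411.74 + destination terminal 933.98 + brokerage 457.16 + duty 5491.75 = 16941.19
Landed cost = invoice 14904.19 + 16941.19 = 31845.38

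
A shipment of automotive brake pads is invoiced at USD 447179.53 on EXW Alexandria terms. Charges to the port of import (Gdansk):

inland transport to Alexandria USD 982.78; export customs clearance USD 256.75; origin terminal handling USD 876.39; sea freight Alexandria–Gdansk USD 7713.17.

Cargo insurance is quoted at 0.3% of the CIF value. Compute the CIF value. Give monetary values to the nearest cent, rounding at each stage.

Let C be the CIF value. C = EXW price + pre-shipment costs + freight + 0.3% × C
C − 0.3% × C = 447179.53 + 982.78 + 256.75 + 876.39 + 7713.17
0.997 × C = 457008.62
C = 457008.62 / 0.997 = 458383.77
Insurance premium = 0.3% × 458383.77 = 1375.15

CIF value: USD 458383.77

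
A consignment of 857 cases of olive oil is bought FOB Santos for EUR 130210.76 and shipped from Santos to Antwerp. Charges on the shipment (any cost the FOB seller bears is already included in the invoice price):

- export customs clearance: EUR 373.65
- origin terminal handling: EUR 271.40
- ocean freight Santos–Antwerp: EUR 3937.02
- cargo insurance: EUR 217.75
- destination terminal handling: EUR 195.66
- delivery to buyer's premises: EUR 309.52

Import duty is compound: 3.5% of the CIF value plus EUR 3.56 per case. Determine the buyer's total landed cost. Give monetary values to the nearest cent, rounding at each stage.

FOB: the seller bears costs until goods are on board at the origin port; the buyer bears freight, insurance and all costs thereafter.
Already in the invoice (seller's account under FOB): export clearance, origin terminal — exclude.
CIF value = FOB price + freight + insurance = 130210.76 + 3937.02 + 217.75 = 134365.53
Ad valorem component: 134365.53 × 3.5% = 4702.79
Specific component: 857 × 3.56 = 3050.92
Import duty = 4702.79 + 3050.92 = 7753.71
Buyer bears: freight 3937.02 + insurance 217.75 + destination terminal 195.66 + delivery 309.52 + duty 7753.71 = 12413.66
Landed cost = invoice 130210.76 + 12413.66 = 142624.42

Total landed cost: EUR 142624.42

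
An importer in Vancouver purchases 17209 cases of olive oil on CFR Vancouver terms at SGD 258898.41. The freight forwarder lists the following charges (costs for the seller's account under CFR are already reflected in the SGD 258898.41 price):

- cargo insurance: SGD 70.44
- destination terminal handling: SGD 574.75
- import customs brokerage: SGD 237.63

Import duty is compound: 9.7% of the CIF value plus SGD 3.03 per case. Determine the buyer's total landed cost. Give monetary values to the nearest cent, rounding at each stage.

Total landed cost: SGD 337044.48

CFR: the seller pays costs through ocean freight to the destination port, but not insurance.
CIF value = CFR price + insurance = 258898.41 + 70.44 = 258968.85
Ad valorem component: 258968.85 × 9.7% = 25119.98
Specific component: 17209 × 3.03 = 52143.27
Import duty = 25119.98 + 52143.27 = 77263.25
Buyer bears: insurance 70.44 + destination terminal 574.75 + brokerage 237.63 + duty 77263.25 = 78146.07
Landed cost = invoice 258898.41 + 78146.07 = 337044.48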